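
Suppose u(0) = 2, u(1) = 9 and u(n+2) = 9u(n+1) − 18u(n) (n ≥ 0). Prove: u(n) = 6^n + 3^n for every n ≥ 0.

Base cases: u(0) = 2 and 6^0 + 3^0 = 2; u(1) = 9 and 6^1 + 3^1 = 9.
Assume u(j) = 6^j + 3^j for all 0 ≤ j ≤ r, where r ≥ 1.
Then u(r+1) = 9u(r) − 18u(r−1) = 9·(6^r + 3^r) − 18·(6^{r−1} + 3^{r−1}) = (9·6 − 18)6^{r−1} + (9·3 − 18)3^{r−1} = 36·6^{r−1} + 9·3^{r−1} = 6^{r+1} + 3^{r+1}.
By strong induction, u(n) = 6^n + 3^n for all n ≥ 0.

u(n) = 6^n + 3^n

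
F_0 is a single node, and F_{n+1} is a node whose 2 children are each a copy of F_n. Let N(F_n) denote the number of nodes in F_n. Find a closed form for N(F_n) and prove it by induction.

Claim: N(F_n) = 2^{n+1} − 1.

Base case: N(F_0) = 1, and 2^{0+1} − 1 = 1.
Assume N(F_j) = 2^{j+1} − 1.
Then N(F_{j+1}) = 1 + 2N(F_j) = 1 + 2(2^{j+1} − 1) = 2^{j+2} − 2 + 1 = 2^{j+2} − 1.
This completes the inductive step, so N(F_n) = 2^{n+1} − 1 for all n ≥ 0.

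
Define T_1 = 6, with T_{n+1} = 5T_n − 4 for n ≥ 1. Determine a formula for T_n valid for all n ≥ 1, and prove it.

Claim: T_n = 5^n + 1.

Base case: T_1 = 6, and 5^1 + 1 = 5 + 1 = 6.
Assume T_m = 5^m + 1 for some m ≥ 1.
Then T_{m+1} = 5T_m − 4 = 5·(5^m + 1) − 4 = 5^{m+1} + 5 − 4 = 5^{m+1} + 1.
By induction, T_n = 5^n + 1 for all n ≥ 1.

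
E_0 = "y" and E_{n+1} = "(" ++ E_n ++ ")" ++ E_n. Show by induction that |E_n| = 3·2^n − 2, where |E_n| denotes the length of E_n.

Base case: |E_0| = 1, and 3·2^0 − 2 = 1.
Assume |E_j| = 3·2^j − 2.
Then |E_{j+1}| = 1 + |E_j| + 1 + |E_j| = 2|E_j| + 2 = 2(3·2^j − 2) + 2 = 3·2^{j+1} − 4 + 2 = 3·2^{j+1} − 2.
By induction, |E_n| = 3·2^n − 2 for all n ≥ 0.

|E_n| = 3·2^n − 2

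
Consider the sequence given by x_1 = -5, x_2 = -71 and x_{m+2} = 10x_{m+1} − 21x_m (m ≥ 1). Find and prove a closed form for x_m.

Claim: x_m = 3·3^m − 2·7^m.

Base cases: x_1 = -5 and 3·3^1 − 2·7^1 = -5; x_2 = -71 and 3·3^2 − 2·7^2 = -71.
Assume x_j = 3·3^j − 2·7^j for all 1 ≤ j ≤ k, where k ≥ 2.
Then x_{k+1} = 10x_k − 21x_{k−1} = 10·(3·3^k − 2·7^k) − 21·(3·3^{k−1} − 2·7^{k−1}) = 3·(10·3 − 21)3^{k−1} − 2·(10·7 − 21)7^{k−1} = 27·3^{k−1} − 98·7^{k−1} = 3·3^{k+1} − 2·7^{k+1}.
This completes the inductive step, so x_m = 3·3^m − 2·7^m for all m ≥ 1.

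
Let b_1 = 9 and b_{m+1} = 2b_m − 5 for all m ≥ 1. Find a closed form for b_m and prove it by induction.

Claim: b_m = 2^{m+1} + 5.

Base case: b_1 = 9, and 2^{1+1} + 5 = 4 + 5 = 9.
Assume b_r = 2^{r+1} + 5 for some r ≥ 1.
Then b_{r+1} = 2b_r − 5 = 2·(2^{r+1} + 5) − 5 = 2^{r+2} + 10 − 5 = 2^{r+2} + 5.
By induction, b_m = 2^{m+1} + 5 for all m ≥ 1.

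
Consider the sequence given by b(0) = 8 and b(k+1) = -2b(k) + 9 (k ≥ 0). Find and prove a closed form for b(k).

Claim: b(k) = 5·(-2)^k + 3.

Base case: b(0) = 8, and 5·(-2)^0 + 3 = 5 + 3 = 8.
Assume b(j) = 5·(-2)^j + 3 for some j ≥ 0.
Then b(j+1) = -2b(j) + 9 = -2·(5·(-2)^j + 3) + 9 = -10·(-2)^j − 6 + 9 = 5·(-2)^{j+1} + 3.
By induction, b(k) = 5·(-2)^k + 3 for all k ≥ 0.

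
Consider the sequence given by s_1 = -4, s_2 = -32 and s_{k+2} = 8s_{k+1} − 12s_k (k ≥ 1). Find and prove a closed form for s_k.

Claim: s_k = -6^k + 2^k.

Base cases: s_1 = -4 and -6^1 + 2^1 = -4; s_2 = -32 and -6^2 + 2^2 = -32.
Assume s_j = -6^j + 2^j for all 1 ≤ j ≤ r, where r ≥ 2.
Then s_{r+1} = 8s_r − 12s_{r−1} = 8·(-6^r + 2^r) − 12·(-6^{r−1} + 2^{r−1}) = -(8·6 − 12)6^{r−1} + (8·2 − 12)2^{r−1} = -36·6^{r−1} + 4·2^{r−1} = -6^{r+1} + 2^{r+1}.
Hence s_k = -6^k + 2^k for every k ≥ 1, by strong induction.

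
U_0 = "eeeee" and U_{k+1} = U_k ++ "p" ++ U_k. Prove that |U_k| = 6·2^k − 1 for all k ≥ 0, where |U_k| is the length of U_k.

Base case: |U_0| = 5, and 6·2^0 − 1 = 5.
Assume |U_r| = 6·2^r − 1.
Then |U_{r+1}| = |U_r| + 1 + |U_r| = 2|U_r| + 1 = 2(6·2^r − 1) + 1 = 6·2^{r+1} − 2 + 1 = 6·2^{r+1} − 1.
By induction, |U_k| = 6·2^k − 1 for all k ≥ 0.

|U_k| = 6·2^k − 1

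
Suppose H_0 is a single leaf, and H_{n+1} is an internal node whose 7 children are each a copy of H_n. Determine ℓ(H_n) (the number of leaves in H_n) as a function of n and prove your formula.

Claim: ℓ(H_n) = 7^n.

Base case: ℓ(H_0) = 1, and 7^0 = 1.
Assume ℓ(H_m) = 7^m.
Then ℓ(H_{m+1}) = 7·ℓ(H_m) = 7·7^m = 7^{m+1}.
This completes the inductive step, so ℓ(H_n) = 7^n for all n ≥ 0.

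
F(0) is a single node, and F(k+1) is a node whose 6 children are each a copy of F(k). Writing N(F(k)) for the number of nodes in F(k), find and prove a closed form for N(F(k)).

Claim: N(F(k)) = (6^{k+1} − 1)/5.

Base case: N(F(0)) = 1, and (6^{0+1} − 1)/5 = 1.
Assume N(F(m)) = (6^{m+1} − 1)/5.
Then N(F(m+1)) = 1 + 6N(F(m)) = 1 + 6·(6^{m+1} − 1)/5 = 1 + (6^{m+2} − 6)/5 = (5 + 6^{m+2} − 6)/5 = (6^{m+2} − 1)/5.
This completes the inductive step, so N(F(k)) = (6^{k+1} − 1)/5 for all k ≥ 0.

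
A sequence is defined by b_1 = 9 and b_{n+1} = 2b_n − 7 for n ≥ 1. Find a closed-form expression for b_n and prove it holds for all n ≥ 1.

Claim: b_n = 2^n + 7.

Base case: b_1 = 9, and 2^1 + 7 = 2 + 7 = 9.
Assume b_r = 2^r + 7 for some r ≥ 1.
Then b_{r+1} = 2b_r − 7 = 2·(2^r + 7) − 7 = 2^{r+1} + 14 − 7 = 2^{r+1} + 7.
So the formula holds for r+1, and by induction b_n = 2^n + 7 for all n ≥ 1.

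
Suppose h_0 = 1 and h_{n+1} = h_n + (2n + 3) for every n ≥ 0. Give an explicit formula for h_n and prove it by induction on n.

Claim: h_n = n^2 + 2n + 1.

Base case: h_0 = 1, and 0^2 + 2·0 + 1 = 1.
Assume h_m = m^2 + 2m + 1.
Then h_{m+1} = h_m + (2m + 3) = (m^2 + 2m + 1) + (2m + 3) = m^2 + 4m + 4,
and (m+1)^2 + 2·(m+1) + 1 = m^2 + 4m + 4.
Hence h_n = n^2 + 2n + 1 for every n ≥ 0, by induction.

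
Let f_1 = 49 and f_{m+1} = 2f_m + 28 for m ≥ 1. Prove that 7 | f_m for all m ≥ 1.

Base case: f_1 = 49 = 7·7, so 7 | f_1.
Assume 7 | f_j, so f_j = 7t for some integer t.
Then f_{j+1} = 2f_j + 28 = 2·(7t) + 28 = 7(2t + 4), so 7 | f_{j+1}.
This completes the inductive step, so 7 | f_m for all m ≥ 1.

7 | f_m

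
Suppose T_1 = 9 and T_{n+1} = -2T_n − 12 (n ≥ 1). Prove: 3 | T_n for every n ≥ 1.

Base case: T_1 = 9 = 3·3, so 3 | T_1.
Assume 3 | T_r, so T_r = 3t for some integer t.
Then T_{r+1} = -2T_r − 12 = -2·(3t) − 12 = 3(-2t − 4), so 3 | T_{r+1}.
So the property holds for r+1, and by induction 3 | T_n for all n ≥ 1.

3 | T_n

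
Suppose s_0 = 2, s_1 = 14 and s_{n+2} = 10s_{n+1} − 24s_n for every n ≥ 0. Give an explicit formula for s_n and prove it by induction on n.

Claim: s_n = 3·6^n − 4^n.

Base cases: s_0 = 2 and 3·6^0 − 4^0 = 2; s_1 = 14 and 3·6^1 − 4^1 = 14.
Assume s_j = 3·6^j − 4^j for all 0 ≤ j ≤ k, where k ≥ 1.
Then s_{k+1} = 10s_k − 24s_{k−1} = 10·(3·6^k − 4^k) − 24·(3·6^{k−1} − 4^{k−1}) = 3·(10·6 − 24)6^{k−1} − (10·4 − 24)4^{k−1} = 108·6^{k−1} − 16·4^{k−1} = 3·6^{k+1} − 4^{k+1}.
Hence s_n = 3·6^n − 4^n for every n ≥ 0, by strong induction.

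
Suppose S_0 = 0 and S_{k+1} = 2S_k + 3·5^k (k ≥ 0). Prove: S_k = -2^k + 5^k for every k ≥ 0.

Base case: S_0 = 0, and -2^0 + 5^0 = -1 + 1 = 0.
Assume S_m = -2^m + 5^m for some m ≥ 0.
Then S_{m+1} = 2S_m + 3·5^m = 2·(-2^m + 5^m) + 3·5^m = -2^{m+1} + 2·5^m + 3·5^m = -2^{m+1} + 5·5^m = -2^{m+1} + 5^{m+1}.
This completes the inductive step, so S_k = -2^k + 5^k for all k ≥ 0.

S_k = -2^k + 5^k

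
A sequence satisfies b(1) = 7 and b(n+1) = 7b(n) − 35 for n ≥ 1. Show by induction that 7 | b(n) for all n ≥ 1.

Base case: b(1) = 7 = 7·1, so 7 | b(1).
Assume 7 | b(m), so b(m) = 7t for some integer t.
Then b(m+1) = 7b(m) − 35 = 7·(7t) − 35 = 7(7t − 5), so 7 | b(m+1).
Hence 7 | b(n) for every n ≥ 1, by induction.

7 | b(n)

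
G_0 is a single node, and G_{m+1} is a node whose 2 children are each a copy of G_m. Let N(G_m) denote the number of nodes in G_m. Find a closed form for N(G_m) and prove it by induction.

Claim: N(G_m) = 2^{m+1} − 1.

Base case: N(G_0) = 1, and 2^{0+1} − 1 = 1.
Assume N(G_r) = 2^{r+1} − 1.
Then N(G_{r+1}) = 1 + 2N(G_r) = 1 + 2(2^{r+1} − 1) = 2^{r+2} − 2 + 1 = 2^{r+2} − 1.
This completes the inductive step, so N(G_m) = 2^{m+1} − 1 for all m ≥ 0.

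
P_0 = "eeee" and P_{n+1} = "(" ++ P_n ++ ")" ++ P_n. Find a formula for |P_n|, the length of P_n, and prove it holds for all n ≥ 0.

Claim: |P_n| = 6·2^n − 2.

Base case: |P_0| = 4, and 6·2^0 − 2 = 4.
Assume |P_k| = 6·2^k − 2.
Then |P_{k+1}| = 1 + |P_k| + 1 + |P_k| = 2|P_k| + 2 = 2(6·2^k − 2) + 2 = 6·2^{k+1} − 4 + 2 = 6·2^{k+1} − 2.
By induction, |P_n| = 6·2^n − 2 for all n ≥ 0.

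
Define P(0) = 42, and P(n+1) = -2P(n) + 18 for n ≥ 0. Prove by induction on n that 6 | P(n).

Base case: P(0) = 42 = 6·7, so 6 | P(0).
Assume 6 | P(k), so P(k) = 6t for some integer t.
Then P(k+1) = -2P(k) + 18 = -2·(6t) + 18 = 6(-2t + 3), so 6 | P(k+1).
By induction, 6 | P(n) for all n ≥ 0.

6 | P(n)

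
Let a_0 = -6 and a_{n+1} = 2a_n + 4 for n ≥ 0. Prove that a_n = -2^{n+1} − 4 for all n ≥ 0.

Base case: a_0 = -6, and -2^{0+1} − 4 = -2 − 4 = -6.
Assume a_k = -2^{k+1} − 4 for some k ≥ 0.
Then a_{k+1} = 2a_k + 4 = 2·(-2^{k+1} − 4) + 4 = -2^{k+2} − 8 + 4 = -2^{k+2} − 4.
So the formula holds for k+1, and by induction a_n = -2^{n+1} − 4 for all n ≥ 0.

a_n = -2^{n+1} − 4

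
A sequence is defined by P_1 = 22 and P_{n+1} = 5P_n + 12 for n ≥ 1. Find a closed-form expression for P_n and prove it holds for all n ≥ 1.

Claim: P_n = 5^{n+1} − 3.

Base case: P_1 = 22, and 5^{1+1} − 3 = 25 − 3 = 22.
Assume P_j = 5^{j+1} − 3 for some j ≥ 1.
Then P_{j+1} = 5P_j + 12 = 5·(5^{j+1} − 3) + 12 = 5^{j+2} − 15 + 12 = 5^{j+2} − 3.
Hence P_n = 5^{n+1} − 3 for every n ≥ 1, by induction.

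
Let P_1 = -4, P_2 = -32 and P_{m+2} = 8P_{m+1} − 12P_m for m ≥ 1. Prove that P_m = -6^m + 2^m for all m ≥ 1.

Base cases: P_1 = -4 and -6^1 + 2^1 = -4; P_2 = -32 and -6^2 + 2^2 = -32.
Assume P_j = -6^j + 2^j for all 1 ≤ j ≤ r, where r ≥ 2.
Then P_{r+1} = 8P_r − 12P_{r−1} = 8·(-6^r + 2^r) − 12·(-6^{r−1} + 2^{r−1}) = -(8·6 − 12)6^{r−1} + (8·2 − 12)2^{r−1} = -36·6^{r−1} + 4·2^{r−1} = -6^{r+1} + 2^{r+1}.
This completes the inductive step, so P_m = -6^m + 2^m for all m ≥ 1.

P_m = -6^m + 2^m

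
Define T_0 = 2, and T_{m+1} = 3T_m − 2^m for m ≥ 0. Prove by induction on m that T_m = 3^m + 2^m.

Base case: T_0 = 2, and 3^0 + 2^0 = 1 + 1 = 2.
Assume T_k = 3^k + 2^k for some k ≥ 0.
Then T_{k+1} = 3T_k − 2^k = 3·(3^k + 2^k) − 2^k = 3^{k+1} + 3·2^k − 2^k = 3^{k+1} + 2·2^k = 3^{k+1} + 2^{k+1}.
So the formula holds for k+1, and by induction T_m = 3^m + 2^m for all m ≥ 0.

T_m = 3^m + 2^m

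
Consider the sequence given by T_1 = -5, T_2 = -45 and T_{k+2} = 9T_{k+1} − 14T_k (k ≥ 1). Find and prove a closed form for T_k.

Claim: T_k = 2^k − 7^k.

Base cases: T_1 = -5 and 2^1 − 7^1 = -5; T_2 = -45 and 2^2 − 7^2 = -45.
Assume T_j = 2^j − 7^j for all 1 ≤ j ≤ m, where m ≥ 2.
Then T_{m+1} = 9T_m − 14T_{m−1} = 9·(2^m − 7^m) − 14·(2^{m−1} − 7^{m−1}) = (9·2 − 14)2^{m−1} − (9·7 − 14)7^{m−1} = 4·2^{m−1} − 49·7^{m−1} = 2^{m+1} − 7^{m+1}.
By strong induction, T_k = 2^k − 7^k for all k ≥ 1.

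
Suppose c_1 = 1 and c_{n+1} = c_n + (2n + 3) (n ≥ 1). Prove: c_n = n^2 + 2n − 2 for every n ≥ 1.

Base case: c_1 = 1, and 1^2 + 2·1 − 2 = 1.
Assume c_k = k^2 + 2k − 2.
Then c_{k+1} = c_k + (2k + 3) = (k^2 + 2k − 2) + (2k + 3) = k^2 + 4k + 1,
and (k+1)^2 + 2·(k+1) − 2 = k^2 + 4k + 1.
Hence c_n = n^2 + 2n − 2 for every n ≥ 1, by induction.

c_n = n^2 + 2n − 2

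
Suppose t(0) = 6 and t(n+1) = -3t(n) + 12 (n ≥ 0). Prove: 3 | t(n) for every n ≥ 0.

Base case: t(0) = 6 = 3·2, so 3 | t(0).
Assume 3 | t(r), so t(r) = 3s for some integer s.
Then t(r+1) = -3t(r) + 12 = -3·(3s) + 12 = 3(-3s + 4), so 3 | t(r+1).
Hence 3 | t(n) for every n ≥ 0, by induction.

3 | t(n)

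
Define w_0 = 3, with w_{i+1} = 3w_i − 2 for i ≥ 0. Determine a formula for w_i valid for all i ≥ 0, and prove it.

Claim: w_i = 2·3^i + 1.

Base case: w_0 = 3, and 2·3^0 + 1 = 2 + 1 = 3.
Assume w_r = 2·3^r + 1 for some r ≥ 0.
Then w_{r+1} = 3w_r − 2 = 3·(2·3^r + 1) − 2 = 6·3^r + 3 − 2 = 2·3^{r+1} + 1.
By induction, w_i = 2·3^i + 1 for all i ≥ 0.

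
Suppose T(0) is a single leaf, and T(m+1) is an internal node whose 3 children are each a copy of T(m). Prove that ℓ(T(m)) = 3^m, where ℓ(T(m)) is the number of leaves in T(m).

Base case: ℓ(T(0)) = 1, and 3^0 = 1.
Assume ℓ(T(r)) = 3^r.
Then ℓ(T(r+1)) = 3·ℓ(T(r)) = 3·3^r = 3^{r+1}.
So the formula holds for r+1, and by induction ℓ(T(m)) = 3^m for all m ≥ 0.

ℓ(T(m)) = 3^m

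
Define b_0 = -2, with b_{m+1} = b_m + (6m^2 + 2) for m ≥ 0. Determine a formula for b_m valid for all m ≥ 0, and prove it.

Claim: b_m = 2m^3 − 3m^2 + 3m − 2.

Base case: b_0 = -2, and 2·0^3 − 3·0^2 + 3·0 − 2 = -2.
Assume b_r = 2r^3 − 3r^2 + 3r − 2.
Then b_{r+1} = b_r + (6r^2 + 2) = (2r^3 − 3r^2 + 3r − 2) + (6r^2 + 2) = 2r^3 + 3r^2 + 3r,
and 2·(r+1)^3 − 3·(r+1)^2 + 3·(r+1) − 2 = 2r^3 + 3r^2 + 3r.
By induction, b_m = 2m^3 − 3m^2 + 3m − 2 for all m ≥ 0.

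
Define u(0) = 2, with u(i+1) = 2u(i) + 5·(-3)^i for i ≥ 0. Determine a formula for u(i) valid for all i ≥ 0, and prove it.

Claim: u(i) = 3·2^i − (-3)^i.

Base case: u(0) = 2, and 3·2^0 − (-3)^0 = 3 − 1 = 2.
Assume u(j) = 3·2^j − (-3)^j for some j ≥ 0.
Then u(j+1) = 2u(j) + 5·(-3)^j = 2·(3·2^j − (-3)^j) + 5·(-3)^j = 3·2^{j+1} − 2·(-3)^j + 5·(-3)^j = 3·2^{j+1} + 3·(-3)^j = 3·2^{j+1} − (-3)^{j+1}.
By induction, u(i) = 3·2^i − (-3)^i for all i ≥ 0.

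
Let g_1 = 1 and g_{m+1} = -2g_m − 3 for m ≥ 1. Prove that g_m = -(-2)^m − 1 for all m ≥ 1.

Base case: g_1 = 1, and -(-2)^1 − 1 = 2 − 1 = 1.
Assume g_r = -(-2)^r − 1 for some r ≥ 1.
Then g_{r+1} = -2g_r − 3 = -2·(-(-2)^r − 1) − 3 = 2·(-2)^r + 2 − 3 = -(-2)^{r+1} − 1.
Hence g_m = -(-2)^m − 1 for every m ≥ 1, by induction.

g_m = -(-2)^m − 1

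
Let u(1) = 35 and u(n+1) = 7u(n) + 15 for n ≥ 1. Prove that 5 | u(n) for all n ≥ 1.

Base case: u(1) = 35 = 5·7, so 5 | u(1).
Assume 5 | u(r), so u(r) = 5t for some integer t.
Then u(r+1) = 7u(r) + 15 = 7·(5t) + 15 = 5(7t + 3), so 5 | u(r+1).
So the property holds for r+1, and by induction 5 | u(n) for all n ≥ 1.

5 | u(n)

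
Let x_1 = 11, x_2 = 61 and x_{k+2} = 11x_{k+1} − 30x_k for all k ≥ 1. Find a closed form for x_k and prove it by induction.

Claim: x_k = 6^k + 5^k.

Base cases: x_1 = 11 and 6^1 + 5^1 = 11; x_2 = 61 and 6^2 + 5^2 = 61.
Assume x_i = 6^i + 5^i for all 1 ≤ i ≤ j, where j ≥ 2.
Then x_{j+1} = 11x_j − 30x_{j−1} = 11·(6^j + 5^j) − 30·(6^{j−1} + 5^{j−1}) = (11·6 − 30)6^{j−1} + (11·5 − 30)5^{j−1} = 36·6^{j−1} + 25·5^{j−1} = 6^{j+1} + 5^{j+1}.
So the formula holds for j+1, and by strong induction x_k = 6^k + 5^k for all k ≥ 1.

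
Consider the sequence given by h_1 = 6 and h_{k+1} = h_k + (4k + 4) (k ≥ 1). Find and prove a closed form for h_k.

Claim: h_k = 2k^2 + 2k + 2.

Base case: h_1 = 6, and 2·1^2 + 2·1 + 2 = 6.
Assume h_r = 2r^2 + 2r + 2.
Then h_{r+1} = h_r + (4r + 4) = (2r^2 + 2r + 2) + (4r + 4) = 2r^2 + 6r + 6,
and 2·(r+1)^2 + 2·(r+1) + 2 = 2r^2 + 6r + 6.
This completes the inductive step, so h_k = 2k^2 + 2k + 2 for all k ≥ 1.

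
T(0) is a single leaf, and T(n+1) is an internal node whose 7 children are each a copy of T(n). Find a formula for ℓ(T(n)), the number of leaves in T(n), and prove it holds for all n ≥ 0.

Claim: ℓ(T(n)) = 7^n.

Base case: ℓ(T(0)) = 1, and 7^0 = 1.
Assume ℓ(T(m)) = 7^m.
Then ℓ(T(m+1)) = 7·ℓ(T(m)) = 7·7^m = 7^{m+1}.
So the formula holds for m+1, and by induction ℓ(T(n)) = 7^n for all n ≥ 0.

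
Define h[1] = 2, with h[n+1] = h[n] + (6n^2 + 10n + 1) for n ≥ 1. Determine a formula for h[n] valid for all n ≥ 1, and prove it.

Claim: h[n] = 2n^3 + 2n^2 − 3n + 1.

Base case: h[1] = 2, and 2·1^3 + 2·1^2 − 3·1 + 1 = 2.
Assume h[k] = 2k^3 + 2k^2 − 3k + 1.
Then h[k+1] = h[k] + (6k^2 + 10k + 1) = (2k^3 + 2k^2 − 3k + 1) + (6k^2 + 10k + 1) = 2k^3 + 8k^2 + 7k + 2,
and 2·(k+1)^3 + 2·(k+1)^2 − 3·(k+1) + 1 = 2k^3 + 8k^2 + 7k + 2.
Hence h[n] = 2n^3 + 2n^2 − 3n + 1 for every n ≥ 1, by induction.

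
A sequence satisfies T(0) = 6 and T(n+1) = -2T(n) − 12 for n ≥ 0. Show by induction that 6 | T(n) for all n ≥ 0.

Base case: T(0) = 6 = 6·1, so 6 | T(0).
Assume 6 | T(m), so T(m) = 6t for some integer t.
Then T(m+1) = -2T(m) − 12 = -2·(6t) − 12 = 6(-2t − 2), so 6 | T(m+1).
This completes the inductive step, so 6 | T(n) for all n ≥ 0.

6 | T(n)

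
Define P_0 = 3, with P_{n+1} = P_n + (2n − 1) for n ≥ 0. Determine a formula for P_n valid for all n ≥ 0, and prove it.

Claim: P_n = n^2 − 2n + 3.

Base case: P_0 = 3, and 0^2 − 2·0 + 3 = 3.
Assume P_k = k^2 − 2k + 3.
Then P_{k+1} = P_k + (2k − 1) = (k^2 − 2k + 3) + (2k − 1) = k^2 + 2,
and (k+1)^2 − 2·(k+1) + 3 = k^2 + 2.
By induction, P_n = n^2 − 2n + 3 for all n ≥ 0.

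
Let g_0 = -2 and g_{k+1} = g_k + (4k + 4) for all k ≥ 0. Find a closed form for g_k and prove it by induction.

Claim: g_k = 2k^2 + 2k − 2.

Base case: g_0 = -2, and 2·0^2 + 2·0 − 2 = -2.
Assume g_m = 2m^2 + 2m − 2.
Then g_{m+1} = g_m + (4m + 4) = (2m^2 + 2m − 2) + (4m + 4) = 2m^2 + 6m + 2,
and 2·(m+1)^2 + 2·(m+1) − 2 = 2m^2 + 6m + 2.
Hence g_k = 2k^2 + 2k − 2 for every k ≥ 0, by induction.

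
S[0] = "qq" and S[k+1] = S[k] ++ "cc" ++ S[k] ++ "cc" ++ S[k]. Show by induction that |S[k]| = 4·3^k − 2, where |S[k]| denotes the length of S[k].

Base case: |S[0]| = 2, and 4·3^0 − 2 = 2.
Assume |S[r]| = 4·3^r − 2.
Then |S[r+1]| = 3|S[r]| + 4 = 3(4·3^r − 2) + 4 = 4·3^{r+1} − 6 + 4 = 4·3^{r+1} − 2.
This completes the inductive step, so |S[k]| = 4·3^k − 2 for all k ≥ 0.

|S[k]| = 4·3^k − 2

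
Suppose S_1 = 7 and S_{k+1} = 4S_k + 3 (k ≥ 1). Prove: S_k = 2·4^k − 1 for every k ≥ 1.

Base case: S_1 = 7, and 2·4^1 − 1 = 8 − 1 = 7.
Assume S_r = 2·4^r − 1 for some r ≥ 1.
Then S_{r+1} = 4S_r + 3 = 4·(2·4^r − 1) + 3 = 8·4^r − 4 + 3 = 2·4^{r+1} − 1.
This completes the inductive step, so S_k = 2·4^k − 1 for all k ≥ 1.

S_k = 2·4^k − 1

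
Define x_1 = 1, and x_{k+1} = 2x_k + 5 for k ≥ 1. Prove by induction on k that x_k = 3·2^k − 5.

Base case: x_1 = 1, and 3·2^1 − 5 = 6 − 5 = 1.
Assume x_m = 3·2^m − 5 for some m ≥ 1.
Then x_{m+1} = 2x_m + 5 = 2·(3·2^m − 5) + 5 = 6·2^m − 10 + 5 = 3·2^{m+1} − 5.
By induction, x_k = 3·2^k − 5 for all k ≥ 1.

x_k = 3·2^k − 5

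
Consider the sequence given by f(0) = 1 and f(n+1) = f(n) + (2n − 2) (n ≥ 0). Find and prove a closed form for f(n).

Claim: f(n) = n^2 − 3n + 1.

Base case: f(0) = 1, and 0^2 − 3·0 + 1 = 1.
Assume f(j) = j^2 − 3j + 1.
Then f(j+1) = f(j) + (2j − 2) = (j^2 − 3j + 1) + (2j − 2) = j^2 − j − 1,
and (j+1)^2 − 3·(j+1) + 1 = j^2 − j − 1.
Hence f(n) = n^2 − 3n + 1 for every n ≥ 0, by induction.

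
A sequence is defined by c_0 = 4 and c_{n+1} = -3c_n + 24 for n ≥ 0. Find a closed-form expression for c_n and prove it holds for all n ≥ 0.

Claim: c_n = -2·(-3)^n + 6.

Base case: c_0 = 4, and -2·(-3)^0 + 6 = -2 + 6 = 4.
Assume c_r = -2·(-3)^r + 6 for some r ≥ 0.
Then c_{r+1} = -3c_r + 24 = -3·(-2·(-3)^r + 6) + 24 = 6·(-3)^r − 18 + 24 = -2·(-3)^{r+1} + 6.
So the formula holds for r+1, and by induction c_n = -2·(-3)^n + 6 for all n ≥ 0.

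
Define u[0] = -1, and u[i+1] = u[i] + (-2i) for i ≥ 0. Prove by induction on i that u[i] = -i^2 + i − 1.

Base case: u[0] = -1, and -0^2 + 0 − 1 = -1.
Assume u[k] = -k^2 + k − 1.
Then u[k+1] = u[k] + (-2k) = (-k^2 + k − 1) + (-2k) = -k^2 − k − 1,
and -(k+1)^2 + (k+1) − 1 = -k^2 − k − 1.
This completes the inductive step, so u[i] = -i^2 + i − 1 for all i ≥ 0.

u[i] = -i^2 + i − 1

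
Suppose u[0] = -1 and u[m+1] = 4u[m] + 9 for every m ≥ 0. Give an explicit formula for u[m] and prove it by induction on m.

Claim: u[m] = 2·4^m − 3.

Base case: u[0] = -1, and 2·4^0 − 3 = 2 − 3 = -1.
Assume u[r] = 2·4^r − 3 for some r ≥ 0.
Then u[r+1] = 4u[r] + 9 = 4·(2·4^r − 3) + 9 = 8·4^r − 12 + 9 = 2·4^{r+1} − 3.
This completes the inductive step, so u[m] = 2·4^m − 3 for all m ≥ 0.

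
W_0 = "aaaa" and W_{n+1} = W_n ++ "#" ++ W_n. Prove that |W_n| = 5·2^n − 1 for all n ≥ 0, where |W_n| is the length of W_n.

Base case: |W_0| = 4, and 5·2^0 − 1 = 4.
Assume |W_r| = 5·2^r − 1.
Then |W_{r+1}| = |W_r| + 1 + |W_r| = 2|W_r| + 1 = 2(5·2^r − 1) + 1 = 5·2^{r+1} − 2 + 1 = 5·2^{r+1} − 1.
By induction, |W_n| = 5·2^n − 1 for all n ≥ 0.

|W_n| = 5·2^n − 1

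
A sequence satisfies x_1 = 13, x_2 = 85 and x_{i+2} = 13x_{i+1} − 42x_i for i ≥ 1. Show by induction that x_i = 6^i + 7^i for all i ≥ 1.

Base cases: x_1 = 13 and 6^1 + 7^1 = 13; x_2 = 85 and 6^2 + 7^2 = 85.
Assume x_t = 6^t + 7^t for all 1 ≤ t ≤ j, where j ≥ 2.
Then x_{j+1} = 13x_j − 42x_{j−1} = 13·(6^j + 7^j) − 42·(6^{j−1} + 7^{j−1}) = (13·6 − 42)6^{j−1} + (13·7 − 42)7^{j−1} = 36·6^{j−1} + 49·7^{j−1} = 6^{j+1} + 7^{j+1}.
So the formula holds for j+1, and by strong induction x_i = 6^i + 7^i for all i ≥ 1.

x_i = 6^i + 7^i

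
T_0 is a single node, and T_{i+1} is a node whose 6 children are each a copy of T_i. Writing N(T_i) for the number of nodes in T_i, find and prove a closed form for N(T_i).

Claim: N(T_i) = (6^{i+1} − 1)/5.

Base case: N(T_0) = 1, and (6^{0+1} − 1)/5 = 1.
Assume N(T_r) = (6^{r+1} − 1)/5.
Then N(T_{r+1}) = 1 + 6N(T_r) = 1 + 6·(6^{r+1} − 1)/5 = 1 + (6^{r+2} − 6)/5 = (5 + 6^{r+2} − 6)/5 = (6^{r+2} − 1)/5.
By induction, N(T_i) = (6^{i+1} − 1)/5 for all i ≥ 0.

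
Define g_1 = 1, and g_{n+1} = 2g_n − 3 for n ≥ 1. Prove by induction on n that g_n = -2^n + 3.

Base case: g_1 = 1, and -2^1 + 3 = -2 + 3 = 1.
Assume g_m = -2^m + 3 for some m ≥ 1.
Then g_{m+1} = 2g_m − 3 = 2·(-2^m + 3) − 3 = -2^{m+1} + 6 − 3 = -2^{m+1} + 3.
This completes the inductive step, so g_n = -2^n + 3 for all n ≥ 1.

g_n = -2^n + 3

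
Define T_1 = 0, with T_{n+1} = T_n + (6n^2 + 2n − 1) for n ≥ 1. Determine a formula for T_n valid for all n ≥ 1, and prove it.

Claim: T_n = 2n^3 − 2n^2 − n + 1.

Base case: T_1 = 0, and 2·1^3 − 2·1^2 − 1 + 1 = 0.
Assume T_r = 2r^3 − 2r^2 − r + 1.
Then T_{r+1} = T_r + (6r^2 + 2r − 1) = (2r^3 − 2r^2 − r + 1) + (6r^2 + 2r − 1) = 2r^3 + 4r^2 + r,
and 2·(r+1)^3 − 2·(r+1)^2 − (r+1) + 1 = 2r^3 + 4r^2 + r.
By induction, T_n = 2n^3 − 2n^2 − n + 1 for all n ≥ 1.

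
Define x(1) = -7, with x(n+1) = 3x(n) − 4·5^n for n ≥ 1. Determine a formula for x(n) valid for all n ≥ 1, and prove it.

Claim: x(n) = 3^n − 2·5^n.

Base case: x(1) = -7, and 3^1 − 2·5^1 = 3 − 10 = -7.
Assume x(m) = 3^m − 2·5^m for some m ≥ 1.
Then x(m+1) = 3x(m) − 4·5^m = 3·(3^m − 2·5^m) − 4·5^m = 3^{m+1} − 6·5^m − 4·5^m = 3^{m+1} − 10·5^m = 3^{m+1} − 2·5^{m+1}.
Hence x(n) = 3^n − 2·5^n for every n ≥ 1, by induction.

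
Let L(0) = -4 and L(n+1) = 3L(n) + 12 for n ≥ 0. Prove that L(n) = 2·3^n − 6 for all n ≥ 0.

Base case: L(0) = -4, and 2·3^0 − 6 = 2 − 6 = -4.
Assume L(r) = 2·3^r − 6 for some r ≥ 0.
Then L(r+1) = 3L(r) + 12 = 3·(2·3^r − 6) + 12 = 6·3^r − 18 + 12 = 2·3^{r+1} − 6.
So the formula holds for r+1, and by induction L(n) = 2·3^n − 6 for all n ≥ 0.

L(n) = 2·3^n − 6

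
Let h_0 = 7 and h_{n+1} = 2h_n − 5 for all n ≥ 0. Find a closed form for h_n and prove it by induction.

Claim: h_n = 2^{n+1} + 5.

Base case: h_0 = 7, and 2^{0+1} + 5 = 2 + 5 = 7.
Assume h_r = 2^{r+1} + 5 for some r ≥ 0.
Then h_{r+1} = 2h_r − 5 = 2·(2^{r+1} + 5) − 5 = 2^{r+2} + 10 − 5 = 2^{r+2} + 5.
This completes the inductive step, so h_n = 2^{n+1} + 5 for all n ≥ 0.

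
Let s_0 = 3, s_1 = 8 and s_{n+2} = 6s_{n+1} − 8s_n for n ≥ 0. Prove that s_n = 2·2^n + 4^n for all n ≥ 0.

Base cases: s_0 = 3 and 2·2^0 + 4^0 = 3; s_1 = 8 and 2·2^1 + 4^1 = 8.
Assume s_i = 2·2^i + 4^i for all 0 ≤ i ≤ j, where j ≥ 1.
Then s_{j+1} = 6s_j − 8s_{j−1} = 6·(2·2^j + 4^j) − 8·(2·2^{j−1} + 4^{j−1}) = 2·(6·2 − 8)2^{j−1} + (6·4 − 8)4^{j−1} = 8·2^{j−1} + 16·4^{j−1} = 2·2^{j+1} + 4^{j+1}.
So the formula holds for j+1, and by strong induction s_n = 2·2^n + 4^n for all n ≥ 0.

s_n = 2·2^n + 4^n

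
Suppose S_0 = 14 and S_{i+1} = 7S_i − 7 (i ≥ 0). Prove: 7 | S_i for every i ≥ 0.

Base case: S_0 = 14 = 7·2, so 7 | S_0.
Assume 7 | S_m, so S_m = 7t for some integer t.
Then S_{m+1} = 7S_m − 7 = 7·(7t) − 7 = 7(7t − 1), so 7 | S_{m+1}.
By induction, 7 | S_i for all i ≥ 0.

7 | S_i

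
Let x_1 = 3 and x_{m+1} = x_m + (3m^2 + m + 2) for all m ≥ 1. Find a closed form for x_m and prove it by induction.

Claim: x_m = m^3 − m^2 + 2m + 1.

Base case: x_1 = 3, and 1^3 − 1^2 + 2·1 + 1 = 3.
Assume x_r = r^3 − r^2 + 2r + 1.
Then x_{r+1} = x_r + (3r^2 + r + 2) = (r^3 − r^2 + 2r + 1) + (3r^2 + r + 2) = r^3 + 2r^2 + 3r + 3,
and (r+1)^3 − (r+1)^2 + 2·(r+1) + 1 = r^3 + 2r^2 + 3r + 3.
This completes the inductive step, so x_m = m^3 − m^2 + 2m + 1 for all m ≥ 1.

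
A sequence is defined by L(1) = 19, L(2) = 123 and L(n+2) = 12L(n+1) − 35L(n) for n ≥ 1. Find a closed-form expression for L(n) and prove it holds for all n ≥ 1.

Claim: L(n) = 5^n + 2·7^n.

Base cases: L(1) = 19 and 5^1 + 2·7^1 = 19; L(2) = 123 and 5^2 + 2·7^2 = 123.
Assume L(j) = 5^j + 2·7^j for all 1 ≤ j ≤ r, where r ≥ 2.
Then L(r+1) = 12L(r) − 35L(r−1) = 12·(5^r + 2·7^r) − 35·(5^{r−1} + 2·7^{r−1}) = (12·5 − 35)5^{r−1} + 2·(12·7 − 35)7^{r−1} = 25·5^{r−1} + 98·7^{r−1} = 5^{r+1} + 2·7^{r+1}.
So the formula holds for r+1, and by strong induction L(n) = 5^n + 2·7^n for all n ≥ 1.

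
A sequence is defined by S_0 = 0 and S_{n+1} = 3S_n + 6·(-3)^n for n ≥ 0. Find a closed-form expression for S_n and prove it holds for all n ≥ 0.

Claim: S_n = 3^n − (-3)^n.

Base case: S_0 = 0, and 3^0 − (-3)^0 = 1 − 1 = 0.
Assume S_k = 3^k − (-3)^k for some k ≥ 0.
Then S_{k+1} = 3S_k + 6·(-3)^k = 3·(3^k − (-3)^k) + 6·(-3)^k = 3^{k+1} − 3·(-3)^k + 6·(-3)^k = 3^{k+1} + 3·(-3)^k = 3^{k+1} − (-3)^{k+1}.
This completes the inductive step, so S_n = 3^n − (-3)^n for all n ≥ 0.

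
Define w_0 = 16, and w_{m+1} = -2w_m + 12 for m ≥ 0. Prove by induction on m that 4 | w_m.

Base case: w_0 = 16 = 4·4, so 4 | w_0.
Assume 4 | w_j, so w_j = 4t for some integer t.
Then w_{j+1} = -2w_j + 12 = -2·(4t) + 12 = 4(-2t + 3), so 4 | w_{j+1}.
This completes the inductive step, so 4 | w_m for all m ≥ 0.

4 | w_m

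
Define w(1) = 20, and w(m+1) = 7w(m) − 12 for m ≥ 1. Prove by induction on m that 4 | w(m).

Base case: w(1) = 20 = 4·5, so 4 | w(1).
Assume 4 | w(r), so w(r) = 4t for some integer t.
Then w(r+1) = 7w(r) − 12 = 7·(4t) − 12 = 4(7t − 3), so 4 | w(r+1).
By induction, 4 | w(m) for all m ≥ 1.

4 | w(m)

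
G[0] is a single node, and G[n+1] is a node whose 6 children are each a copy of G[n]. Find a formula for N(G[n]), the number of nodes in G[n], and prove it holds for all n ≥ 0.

Claim: N(G[n]) = (6^{n+1} − 1)/5.

Base case: N(G[0]) = 1, and (6^{0+1} − 1)/5 = 1.
Assume N(G[j]) = (6^{j+1} − 1)/5.
Then N(G[j+1]) = 1 + 6N(G[j]) = 1 + 6·(6^{j+1} − 1)/5 = 1 + (6^{j+2} − 6)/5 = (5 + 6^{j+2} − 6)/5 = (6^{j+2} − 1)/5.
Hence N(G[n]) = (6^{n+1} − 1)/5 for every n ≥ 0, by induction.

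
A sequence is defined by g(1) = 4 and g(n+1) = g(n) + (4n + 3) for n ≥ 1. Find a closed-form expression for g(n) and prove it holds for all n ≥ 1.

Claim: g(n) = 2n^2 + n + 1.

Base case: g(1) = 4, and 2·1^2 + 1 + 1 = 4.
Assume g(r) = 2r^2 + r + 1.
Then g(r+1) = g(r) + (4r + 3) = (2r^2 + r + 1) + (4r + 3) = 2r^2 + 5r + 4,
and 2·(r+1)^2 + (r+1) + 1 = 2r^2 + 5r + 4.
By induction, g(n) = 2n^2 + n + 1 for all n ≥ 1.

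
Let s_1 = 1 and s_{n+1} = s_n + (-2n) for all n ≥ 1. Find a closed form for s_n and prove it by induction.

Claim: s_n = -n^2 + n + 1.

Base case: s_1 = 1, and -1^2 + 1 + 1 = 1.
Assume s_j = -j^2 + j + 1.
Then s_{j+1} = s_j + (-2j) = (-j^2 + j + 1) + (-2j) = -j^2 − j + 1,
and -(j+1)^2 + (j+1) + 1 = -j^2 − j + 1.
By induction, s_n = -n^2 + n + 1 for all n ≥ 1.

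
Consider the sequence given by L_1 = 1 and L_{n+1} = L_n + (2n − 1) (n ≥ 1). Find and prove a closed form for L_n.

Claim: L_n = n^2 − 2n + 2.

Base case: L_1 = 1, and 1^2 − 2·1 + 2 = 1.
Assume L_m = m^2 − 2m + 2.
Then L_{m+1} = L_m + (2m − 1) = (m^2 − 2m + 2) + (2m − 1) = m^2 + 1,
and (m+1)^2 − 2·(m+1) + 2 = m^2 + 1.
By induction, L_n = n^2 − 2n + 2 for all n ≥ 1.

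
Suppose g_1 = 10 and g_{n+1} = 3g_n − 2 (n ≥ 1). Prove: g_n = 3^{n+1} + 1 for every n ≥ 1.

Base case: g_1 = 10, and 3^{1+1} + 1 = 9 + 1 = 10.
Assume g_j = 3^{j+1} + 1 for some j ≥ 1.
Then g_{j+1} = 3g_j − 2 = 3·(3^{j+1} + 1) − 2 = 3^{j+2} + 3 − 2 = 3^{j+2} + 1.
By induction, g_n = 3^{n+1} + 1 for all n ≥ 1.

g_n = 3^{n+1} + 1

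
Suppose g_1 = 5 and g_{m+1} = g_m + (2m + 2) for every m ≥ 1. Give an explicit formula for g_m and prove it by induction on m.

Claim: g_m = m^2 + m + 3.

Base case: g_1 = 5, and 1^2 + 1 + 3 = 5.
Assume g_r = r^2 + r + 3.
Then g_{r+1} = g_r + (2r + 2) = (r^2 + r + 3) + (2r + 2) = r^2 + 3r + 5,
and (r+1)^2 + (r+1) + 3 = r^2 + 3r + 5.
Hence g_m = m^2 + m + 3 for every m ≥ 1, by induction.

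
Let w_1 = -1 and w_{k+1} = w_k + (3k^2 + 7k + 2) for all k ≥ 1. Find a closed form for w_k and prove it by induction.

Claim: w_k = k^3 + 2k^2 − k − 3.

Base case: w_1 = -1, and 1^3 + 2·1^2 − 1 − 3 = -1.
Assume w_r = r^3 + 2r^2 − r − 3.
Then w_{r+1} = w_r + (3r^2 + 7r + 2) = (r^3 + 2r^2 − r − 3) + (3r^2 + 7r + 2) = r^3 + 5r^2 + 6r − 1,
and (r+1)^3 + 2·(r+1)^2 − (r+1) − 3 = r^3 + 5r^2 + 6r − 1.
By induction, w_k = k^3 + 2k^2 − k − 3 for all k ≥ 1.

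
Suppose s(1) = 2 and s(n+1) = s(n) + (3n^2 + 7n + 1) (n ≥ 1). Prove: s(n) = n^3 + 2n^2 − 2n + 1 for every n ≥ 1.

Base case: s(1) = 2, and 1^3 + 2·1^2 − 2·1 + 1 = 2.
Assume s(k) = k^3 + 2k^2 − 2k + 1.
Then s(k+1) = s(k) + (3k^2 + 7k + 1) = (k^3 + 2k^2 − 2k + 1) + (3k^2 + 7k + 1) = k^3 + 5k^2 + 5k + 2,
and (k+1)^3 + 2·(k+1)^2 − 2·(k+1) + 1 = k^3 + 5k^2 + 5k + 2.
This completes the inductive step, so s(n) = n^3 + 2n^2 − 2n + 1 for all n ≥ 1.

s(n) = n^3 + 2n^2 − 2n + 1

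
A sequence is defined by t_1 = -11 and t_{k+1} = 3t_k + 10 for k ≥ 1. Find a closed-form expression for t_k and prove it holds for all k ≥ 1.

Claim: t_k = -2·3^k − 5.

Base case: t_1 = -11, and -2·3^1 − 5 = -6 − 5 = -11.
Assume t_r = -2·3^r − 5 for some r ≥ 1.
Then t_{r+1} = 3t_r + 10 = 3·(-2·3^r − 5) + 10 = -6·3^r − 15 + 10 = -2·3^{r+1} − 5.
Hence t_k = -2·3^k − 5 for every k ≥ 1, by induction.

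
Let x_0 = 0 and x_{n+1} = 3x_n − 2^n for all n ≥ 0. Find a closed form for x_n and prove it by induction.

Claim: x_n = -3^n + 2^n.

Base case: x_0 = 0, and -3^0 + 2^0 = -1 + 1 = 0.
Assume x_j = -3^j + 2^j for some j ≥ 0.
Then x_{j+1} = 3x_j − 2^j = 3·(-3^j + 2^j) − 2^j = -3^{j+1} + 3·2^j − 2^j = -3^{j+1} + 2·2^j = -3^{j+1} + 2^{j+1}.
By induction, x_n = -3^n + 2^n for all n ≥ 0.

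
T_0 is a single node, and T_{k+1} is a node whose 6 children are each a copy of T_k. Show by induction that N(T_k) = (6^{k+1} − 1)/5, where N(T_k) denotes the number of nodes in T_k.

Base case: N(T_0) = 1, and (6^{0+1} − 1)/5 = 1.
Assume N(T_j) = (6^{j+1} − 1)/5.
Then N(T_{j+1}) = 1 + 6N(T_j) = 1 + 6·(6^{j+1} − 1)/5 = 1 + (6^{j+2} − 6)/5 = (5 + 6^{j+2} − 6)/5 = (6^{j+2} − 1)/5.
By induction, N(T_k) = (6^{k+1} − 1)/5 for all k ≥ 0.

N(T_k) = (6^{k+1} − 1)/5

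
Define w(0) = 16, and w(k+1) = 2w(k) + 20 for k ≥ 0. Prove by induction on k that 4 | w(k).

Base case: w(0) = 16 = 4·4, so 4 | w(0).
Assume 4 | w(m), so w(m) = 4t for some integer t.
Then w(m+1) = 2w(m) + 20 = 2·(4t) + 20 = 4(2t + 5), so 4 | w(m+1).
This completes the inductive step, so 4 | w(k) for all k ≥ 0.

4 | w(k)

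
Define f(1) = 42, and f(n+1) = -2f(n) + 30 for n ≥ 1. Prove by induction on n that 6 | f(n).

Base case: f(1) = 42 = 6·7, so 6 | f(1).
Assume 6 | f(r), so f(r) = 6t for some integer t.
Then f(r+1) = -2f(r) + 30 = -2·(6t) + 30 = 6(-2t + 5), so 6 | f(r+1).
This completes the inductive step, so 6 | f(n) for all n ≥ 1.

6 | f(n)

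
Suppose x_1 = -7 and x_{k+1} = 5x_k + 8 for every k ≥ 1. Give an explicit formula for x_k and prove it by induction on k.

Claim: x_k = -5^k − 2.

Base case: x_1 = -7, and -5^1 − 2 = -5 − 2 = -7.
Assume x_r = -5^r − 2 for some r ≥ 1.
Then x_{r+1} = 5x_r + 8 = 5·(-5^r − 2) + 8 = -5^{r+1} − 10 + 8 = -5^{r+1} − 2.
Hence x_k = -5^k − 2 for every k ≥ 1, by induction.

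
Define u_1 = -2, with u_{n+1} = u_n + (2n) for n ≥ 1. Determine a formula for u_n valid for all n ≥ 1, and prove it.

Claim: u_n = n^2 − n − 2.

Base case: u_1 = -2, and 1^2 − 1 − 2 = -2.
Assume u_m = m^2 − m − 2.
Then u_{m+1} = u_m + (2m) = (m^2 − m − 2) + (2m) = m^2 + m − 2,
and (m+1)^2 − (m+1) − 2 = m^2 + m − 2.
By induction, u_n = n^2 − n − 2 for all n ≥ 1.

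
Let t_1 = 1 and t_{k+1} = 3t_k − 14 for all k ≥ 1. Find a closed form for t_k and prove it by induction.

Claim: t_k = -2·3^k + 7.

Base case: t_1 = 1, and -2·3^1 + 7 = -6 + 7 = 1.
Assume t_r = -2·3^r + 7 for some r ≥ 1.
Then t_{r+1} = 3t_r − 14 = 3·(-2·3^r + 7) − 14 = -6·3^r + 21 − 14 = -2·3^{r+1} + 7.
By induction, t_k = -2·3^k + 7 for all k ≥ 1.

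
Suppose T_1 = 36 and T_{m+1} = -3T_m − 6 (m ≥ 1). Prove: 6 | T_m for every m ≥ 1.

Base case: T_1 = 36 = 6·6, so 6 | T_1.
Assume 6 | T_r, so T_r = 6t for some integer t.
Then T_{r+1} = -3T_r − 6 = -3·(6t) − 6 = 6(-3t − 1), so 6 | T_{r+1}.
By induction, 6 | T_m for all m ≥ 1.

6 | T_m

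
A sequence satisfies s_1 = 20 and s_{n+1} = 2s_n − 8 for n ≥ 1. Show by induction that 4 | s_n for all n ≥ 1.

Base case: s_1 = 20 = 4·5, so 4 | s_1.
Assume 4 | s_m, so s_m = 4t for some integer t.
Then s_{m+1} = 2s_m − 8 = 2·(4t) − 8 = 4(2t − 2), so 4 | s_{m+1}.
So the property holds for m+1, and by induction 4 | s_n for all n ≥ 1.

4 | s_n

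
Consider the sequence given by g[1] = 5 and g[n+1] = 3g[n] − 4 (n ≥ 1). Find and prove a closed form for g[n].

Claim: g[n] = 3^n + 2.

Base case: g[1] = 5, and 3^1 + 2 = 3 + 2 = 5.
Assume g[r] = 3^r + 2 for some r ≥ 1.
Then g[r+1] = 3g[r] − 4 = 3·(3^r + 2) − 4 = 3^{r+1} + 6 − 4 = 3^{r+1} + 2.
This completes the inductive step, so g[n] = 3^n + 2 for all n ≥ 1.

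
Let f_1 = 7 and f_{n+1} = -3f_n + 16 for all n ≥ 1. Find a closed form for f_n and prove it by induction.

Claim: f_n = -(-3)^n + 4.

Base case: f_1 = 7, and -(-3)^1 + 4 = 3 + 4 = 7.
Assume f_k = -(-3)^k + 4 for some k ≥ 1.
Then f_{k+1} = -3f_k + 16 = -3·(-(-3)^k + 4) + 16 = 3·(-3)^k − 12 + 16 = -(-3)^{k+1} + 4.
Hence f_n = -(-3)^n + 4 for every n ≥ 1, by induction.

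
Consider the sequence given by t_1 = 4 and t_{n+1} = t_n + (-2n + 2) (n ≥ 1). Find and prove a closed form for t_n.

Claim: t_n = -n^2 + 3n + 2.

Base case: t_1 = 4, and -1^2 + 3·1 + 2 = 4.
Assume t_k = -k^2 + 3k + 2.
Then t_{k+1} = t_k + (-2k + 2) = (-k^2 + 3k + 2) + (-2k + 2) = -k^2 + k + 4,
and -(k+1)^2 + 3·(k+1) + 2 = -k^2 + k + 4.
By induction, t_n = -n^2 + 3n + 2 for all n ≥ 1.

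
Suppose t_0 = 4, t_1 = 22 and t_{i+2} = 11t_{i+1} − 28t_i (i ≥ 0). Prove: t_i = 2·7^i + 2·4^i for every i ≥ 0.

Base cases: t_0 = 4 and 2·7^0 + 2·4^0 = 4; t_1 = 22 and 2·7^1 + 2·4^1 = 22.
Assume t_j = 2·7^j + 2·4^j for all 0 ≤ j ≤ r, where r ≥ 1.
Then t_{r+1} = 11t_r − 28t_{r−1} = 11·(2·7^r + 2·4^r) − 28·(2·7^{r−1} + 2·4^{r−1}) = 2·(11·7 − 28)7^{r−1} + 2·(11·4 − 28)4^{r−1} = 98·7^{r−1} + 32·4^{r−1} = 2·7^{r+1} + 2·4^{r+1}.
By strong induction, t_i = 2·7^i + 2·4^i for all i ≥ 0.

t_i = 2·7^i + 2·4^i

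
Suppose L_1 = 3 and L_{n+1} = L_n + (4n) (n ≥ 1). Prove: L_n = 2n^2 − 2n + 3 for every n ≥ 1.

Base case: L_1 = 3, and 2·1^2 − 2·1 + 3 = 3.
Assume L_j = 2j^2 − 2j + 3.
Then L_{j+1} = L_j + (4j) = (2j^2 − 2j + 3) + (4j) = 2j^2 + 2j + 3,
and 2·(j+1)^2 − 2·(j+1) + 3 = 2j^2 + 2j + 3.
By induction, L_n = 2n^2 − 2n + 3 for all n ≥ 1.

L_n = 2n^2 − 2n + 3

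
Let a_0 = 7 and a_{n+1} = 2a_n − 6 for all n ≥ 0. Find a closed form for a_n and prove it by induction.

Claim: a_n = 2^n + 6.

Base case: a_0 = 7, and 2^0 + 6 = 1 + 6 = 7.
Assume a_r = 2^r + 6 for some r ≥ 0.
Then a_{r+1} = 2a_r − 6 = 2·(2^r + 6) − 6 = 2^{r+1} + 12 − 6 = 2^{r+1} + 6.
So the formula holds for r+1, and by induction a_n = 2^n + 6 for all n ≥ 0.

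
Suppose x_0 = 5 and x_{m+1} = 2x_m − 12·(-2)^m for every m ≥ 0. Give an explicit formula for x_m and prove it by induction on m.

Claim: x_m = 2·2^m + 3·(-2)^m.

Base case: x_0 = 5, and 2·2^0 + 3·(-2)^0 = 2 + 3 = 5.
Assume x_k = 2·2^k + 3·(-2)^k for some k ≥ 0.
Then x_{k+1} = 2x_k − 12·(-2)^k = 2·(2·2^k + 3·(-2)^k) − 12·(-2)^k = 2·2^{k+1} + 6·(-2)^k − 12·(-2)^k = 2·2^{k+1} − 6·(-2)^k = 2·2^{k+1} + 3·(-2)^{k+1}.
By induction, x_m = 2·2^m + 3·(-2)^m for all m ≥ 0.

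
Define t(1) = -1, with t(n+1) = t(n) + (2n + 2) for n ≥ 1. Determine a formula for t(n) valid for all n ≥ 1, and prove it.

Claim: t(n) = n^2 + n − 3.

Base case: t(1) = -1, and 1^2 + 1 − 3 = -1.
Assume t(m) = m^2 + m − 3.
Then t(m+1) = t(m) + (2m + 2) = (m^2 + m − 3) + (2m + 2) = m^2 + 3m − 1,
and (m+1)^2 + (m+1) − 3 = m^2 + 3m − 1.
This completes the inductive step, so t(n) = n^2 + n − 3 for all n ≥ 1.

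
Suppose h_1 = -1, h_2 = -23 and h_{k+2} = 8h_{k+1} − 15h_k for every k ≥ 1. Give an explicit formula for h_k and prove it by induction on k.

Claim: h_k = 3·3^k − 2·5^k.

Base cases: h_1 = -1 and 3·3^1 − 2·5^1 = -1; h_2 = -23 and 3·3^2 − 2·5^2 = -23.
Assume h_j = 3·3^j − 2·5^j for all 1 ≤ j ≤ r, where r ≥ 2.
Then h_{r+1} = 8h_r − 15h_{r−1} = 8·(3·3^r − 2·5^r) − 15·(3·3^{r−1} − 2·5^{r−1}) = 3·(8·3 − 15)3^{r−1} − 2·(8·5 − 15)5^{r−1} = 27·3^{r−1} − 50·5^{r−1} = 3·3^{r+1} − 2·5^{r+1}.
By strong induction, h_k = 3·3^k − 2·5^k for all k ≥ 1.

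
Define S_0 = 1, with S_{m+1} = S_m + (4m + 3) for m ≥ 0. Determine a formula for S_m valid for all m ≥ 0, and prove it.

Claim: S_m = 2m^2 + m + 1.

Base case: S_0 = 1, and 2·0^2 + 0 + 1 = 1.
Assume S_r = 2r^2 + r + 1.
Then S_{r+1} = S_r + (4r + 3) = (2r^2 + r + 1) + (4r + 3) = 2r^2 + 5r + 4,
and 2·(r+1)^2 + (r+1) + 1 = 2r^2 + 5r + 4.
By induction, S_m = 2m^2 + m + 1 for all m ≥ 0.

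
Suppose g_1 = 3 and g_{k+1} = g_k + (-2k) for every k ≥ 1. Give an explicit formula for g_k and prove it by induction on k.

Claim: g_k = -k^2 + k + 3.

Base case: g_1 = 3, and -1^2 + 1 + 3 = 3.
Assume g_j = -j^2 + j + 3.
Then g_{j+1} = g_j + (-2j) = (-j^2 + j + 3) + (-2j) = -j^2 − j + 3,
and -(j+1)^2 + (j+1) + 3 = -j^2 − j + 3.
By induction, g_k = -k^2 + k + 3 for all k ≥ 1.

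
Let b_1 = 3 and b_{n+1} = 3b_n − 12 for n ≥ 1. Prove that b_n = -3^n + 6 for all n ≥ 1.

Base case: b_1 = 3, and -3^1 + 6 = -3 + 6 = 3.
Assume b_j = -3^j + 6 for some j ≥ 1.
Then b_{j+1} = 3b_j − 12 = 3·(-3^j + 6) − 12 = -3^{j+1} + 18 − 12 = -3^{j+1} + 6.
Hence b_n = -3^n + 6 for every n ≥ 1, by induction.

b_n = -3^n + 6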